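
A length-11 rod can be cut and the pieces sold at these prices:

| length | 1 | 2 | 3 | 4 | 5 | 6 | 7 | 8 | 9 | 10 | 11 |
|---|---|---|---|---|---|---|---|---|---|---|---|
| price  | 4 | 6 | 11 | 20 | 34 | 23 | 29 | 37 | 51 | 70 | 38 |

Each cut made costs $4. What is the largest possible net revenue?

Let net[k] be the best obtainable value from length k. For each k, try every first piece i and keep the best of price[i] + net[k−i] minus the 4 cut fee when i<k.
net[1] = 4
net[2] = 6
net[3] = 11
net[4] = 20
net[5] = 34
net[6] = 34  (first piece 1, then net[5]=34)
net[7] = 36  (first piece 2, then net[5]=34)
net[8] = 41  (first piece 3, then net[5]=34)
net[9] = 51
net[10] = 70
net[11] = 70  (first piece 1, then net[10]=70)
One optimal plan: pieces 10 + 1 (1 cut) → $74 − $4 = $70.

70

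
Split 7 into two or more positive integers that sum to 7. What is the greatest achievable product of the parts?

Define f[k] = max over 1≤i<k of i · max(k−i, f[k−i]); the inner max lets the remainder stay uncut if that's better.
f[2] = 1·max(1,0) = 1·1 = 1
f[3] = max(1·2, 2·1) = 2
f[4] = max(1·3, 2·2, 3·1) = 4
f[5] = max(1·4, 2·3, 3·2, 4·1) = 6
f[6] = max(1·6, 2·4, 3·3, 4·2, 5·1) = 9
f[7] = max(1·9, 2·6, 3·4, 4·3, 5·2, 6·1) = 12
One optimal split: 3 + 2 + 2; product 3·2·2 = 12.

12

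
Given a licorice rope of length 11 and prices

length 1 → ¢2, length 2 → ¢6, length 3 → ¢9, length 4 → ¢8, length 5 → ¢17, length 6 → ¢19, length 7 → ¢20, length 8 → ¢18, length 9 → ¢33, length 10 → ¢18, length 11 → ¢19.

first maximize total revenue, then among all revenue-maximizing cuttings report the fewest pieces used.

2

Let r[k] be the best obtainable value from length k. For each k, try every first piece i and keep the best of price[i] + r[k−i].
r[1] = 2
r[2] = 6
r[3] = 9
r[4] = 12  (first piece 2, then r[2]=6)
r[5] = 17
r[6] = 19  (first piece 1, then r[5]=17)
r[7] = 23  (first piece 2, then r[5]=17)
r[8] = 26  (first piece 3, then r[5]=17)
r[9] = 33
r[10] = 35  (first piece 1, then r[9]=33)
r[11] = 39  (first piece 2, then r[9]=33)
Maximum revenue is ¢39.
Now minimize piece count subject to staying optimal: for each k, pieces[k] = 1 + min over i with p[i]+r[k−i]=r[k] of pieces[k−i].
pieces[8] = 2
pieces[9] = 1
pieces[10] = 2
pieces[11] = 2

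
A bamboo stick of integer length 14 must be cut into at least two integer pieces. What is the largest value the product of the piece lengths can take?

162

Let P[k] be the best product for length k (with at least one cut). For each first piece i, the rest contributes max(k−i, P[k−i]).
P[2] = 1×max(1,0) = 1×1 = 1
P[3] = max(1×2, 2×1) = 2
P[4] = max(1×3, 2×2, 3×1) = 4
P[5] = max(1×4, 2×3, 3×2, 4×1) = 6
P[6] = max(1×6, 2×4, 3×3, 4×2, 5×1) = 9
P[7] = max(1×9, 2×6, 3×4, 4×3, 5×2, 6×1) = 12
P[8] = max(1×12, 2×9, 3×6, …, 6×2, 7×1) = 18
P[9] = max(1×18, 2×12, 3×9, …, 7×2, 8×1) = 27
P[10] = max(1×27, 2×18, 3×12, …, 8×2, 9×1) = 36
P[11] = max(1×36, 2×27, 3×18, …, 9×2, 10×1) = 54
P[12] = max(1×54, 2×36, 3×27, …, 10×2, 11×1) = 81
P[13] = max(1×81, 2×54, 3×36, …, 11×2, 12×1) = 108
P[14] = max(1×108, 2×81, 3×54, …, 12×2, 13×1) = 162
One optimal split: 3 + 3 + 3 + 3 + 2; product 3×3×3×3×2 = 162.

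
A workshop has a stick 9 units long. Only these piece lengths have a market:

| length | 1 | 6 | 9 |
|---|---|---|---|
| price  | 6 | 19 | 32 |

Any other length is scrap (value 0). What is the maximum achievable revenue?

Consider every possible first cut. r[k] is the best of p[i]+r[k−i] over all sellable i≤k.
r[1] = 6
r[2] = 12  (first piece 1, then r[1]=6)
r[3] = 18  (first piece 1, then r[2]=12)
r[4] = 24  (first piece 1, then r[3]=18)
r[5] = 30  (first piece 1, then r[4]=24)
r[6] = 36  (first piece 1, then r[5]=30)
r[7] = 42  (first piece 1, then r[6]=36)
r[8] = 48  (first piece 1, then r[7]=42)
r[9] = 54  (first piece 1, then r[8]=48)
One optimal cutting: 1 + 1 + 1 + 1 + 1 + 1 + 1 + 1 + 1 → 54.

54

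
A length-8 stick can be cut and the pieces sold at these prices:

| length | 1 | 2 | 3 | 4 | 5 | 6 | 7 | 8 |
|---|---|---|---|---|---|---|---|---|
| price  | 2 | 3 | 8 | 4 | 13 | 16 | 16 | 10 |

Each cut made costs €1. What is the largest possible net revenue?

Let v[k] be the best obtainable value from length k. For each k, try every first piece i and keep the best of price[i] + v[k−i] minus the 1 cut fee when i<k.
v[1] = 2
v[2] = max(2+2-1, 3+0) = 3
v[3] = max(2+3-1, 3+2-1, 8+0) = 8
v[4] = max(2+8-1, 3+3-1, 8+2-1, 4+0) = 9
v[5] = max(2+9-1, 3+8-1, 8+3-1, 4+2-1, 13+0) = 13
v[6] = max(2+13-1, 3+9-1, 8+8-1, 4+3-1, 13+2-1, 16+0) = 16
v[7] = max(2+16-1, 3+13-1, 8+9-1, …, 16+2-1, 16+0) = 17
v[8] = max(2+17-1, 3+16-1, 8+13-1, …, 16+2-1, 10+0) = 20
One optimal plan: pieces 5 + 3 (1 cut) → €21 − €1 = €20.

20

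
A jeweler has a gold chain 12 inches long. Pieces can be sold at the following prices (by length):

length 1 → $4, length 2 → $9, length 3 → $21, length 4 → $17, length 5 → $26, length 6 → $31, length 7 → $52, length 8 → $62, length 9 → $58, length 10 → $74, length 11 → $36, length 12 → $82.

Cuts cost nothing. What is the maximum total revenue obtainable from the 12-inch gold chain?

87

Let v[k] be the best obtainable value from length k. For each k, try every first piece i and keep the best of price[i] + v[k−i].
v[1] = 4
v[2] = 9
v[3] = 21
v[4] = 25  (first piece 1, then v[3]=21)
v[5] = 30  (first piece 2, then v[3]=21)
v[6] = 42  (first piece 3, then v[3]=21)
v[7] = 52
v[8] = 62
v[9] = 66  (first piece 1, then v[8]=62)
v[10] = 74
v[11] = 83  (first piece 3, then v[8]=62)
v[12] = 87  (first piece 1, then v[11]=83)
One optimal cutting: 8 + 3 + 1 → $62 + $21 + $4 = $87.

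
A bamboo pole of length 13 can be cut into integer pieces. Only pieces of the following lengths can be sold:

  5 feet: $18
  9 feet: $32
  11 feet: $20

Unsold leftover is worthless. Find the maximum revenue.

36

Consider every possible first cut. r[k] is the best of p[i]+r[k−i] over all sellable i≤k.
r[1] = 0
r[2] = 0
r[3] = 0
r[4] = 0
r[5] = 18
r[6] = 18
r[7] = 18
r[8] = 18
r[9] = max(18+0, 32+0) = 32
r[10] = max(18+18, 32+0) = 36
r[11] = max(18+18, 32+0, 20+0) = 36
r[12] = max(18+18, 32+0, 20+0) = 36
r[13] = max(18+18, 32+0, 20+0) = 36
One optimal cutting: pieces 5 + 5 with 3 feet of scrap → $36.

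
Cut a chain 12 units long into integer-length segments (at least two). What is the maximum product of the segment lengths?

81

Define f[k] = max over 1≤i<k of i · max(k−i, f[k−i]); the inner max lets the remainder stay uncut if that's better.
f[2] = 1×max(1,0) = 1×1 = 1
f[3] = max(1×2, 2×1) = 2
f[4] = max(1×3, 2×2, 3×1) = 4
f[5] = max(1×4, 2×3, 3×2, 4×1) = 6
f[6] = max(1×6, 2×4, 3×3, 4×2, 5×1) = 9
f[7] = max(1×9, 2×6, 3×4, 4×3, 5×2, 6×1) = 12
f[8] = max(1×12, 2×9, 3×6, …, 6×2, 7×1) = 18
f[9] = max(1×18, 2×12, 3×9, …, 7×2, 8×1) = 27
f[10] = max(1×27, 2×18, 3×12, …, 8×2, 9×1) = 36
f[11] = max(1×36, 2×27, 3×18, …, 9×2, 10×1) = 54
f[12] = max(1×54, 2×36, 3×27, …, 10×2, 11×1) = 81
One optimal split: 3 + 3 + 3 + 3; product 3×3×3×3 = 81.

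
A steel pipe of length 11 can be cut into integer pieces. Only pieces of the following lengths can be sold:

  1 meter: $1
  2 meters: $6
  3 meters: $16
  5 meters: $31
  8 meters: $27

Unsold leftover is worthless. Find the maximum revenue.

Let f[k] be the best obtainable value from length k. For each k, try every first piece i and keep the best of price[i] + f[k−i].
f[1] = 1
f[2] = 6
f[3] = 16
f[4] = 17  (first piece 1, then f[3]=16)
f[5] = 31
f[6] = 32  (first piece 1, then f[5]=31)
f[7] = 37  (first piece 2, then f[5]=31)
f[8] = 47  (first piece 3, then f[5]=31)
f[9] = 48  (first piece 1, then f[8]=47)
f[10] = 62  (first piece 5, then f[5]=31)
f[11] = 63  (first piece 1, then f[10]=62)
One optimal cutting: 5 + 5 + 1 → $63.

63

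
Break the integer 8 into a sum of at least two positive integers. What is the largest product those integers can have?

18

Let prod[k] be the best product for length k (with at least one cut). For each first piece i, the rest contributes max(k−i, prod[k−i]).
Small cases: prod[2]=1, prod[3]=2.
prod[4] = 2*max(2,1) = 2*2 = 4
prod[5] = 2*max(3,2) = 2*3 = 6
prod[6] = 3*max(3,2) = 3*3 = 9
prod[7] = 2*max(5,6) = 2*6 = 12
prod[8] = 2*max(6,9) = 2*9 = 18
One optimal split: 3 + 3 + 2; product 3*3*2 = 18.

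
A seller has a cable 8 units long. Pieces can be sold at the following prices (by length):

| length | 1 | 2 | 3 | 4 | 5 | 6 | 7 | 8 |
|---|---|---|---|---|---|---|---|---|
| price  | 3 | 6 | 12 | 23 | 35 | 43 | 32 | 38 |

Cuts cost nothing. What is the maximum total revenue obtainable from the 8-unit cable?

Consider every possible first cut. best[k] is the best of p[i]+best[k−i] over all sellable i≤k.
best[1] = 3
best[2] = max(3+3, 6+0) = 6
best[3] = max(3+6, 6+3, 12+0) = 12
best[4] = max(3+12, 6+6, 12+3, 23+0) = 23
best[5] = max(3+23, 6+12, 12+6, 23+3, 35+0) = 35
best[6] = max(3+35, 6+23, 12+12, 23+6, 35+3, 43+0) = 43
best[7] = max(3+43, 6+35, 12+23, …, 43+3, 32+0) = 46
best[8] = max(3+46, 6+43, 12+35, …, 32+3, 38+0) = 49
One optimal cutting: 6 + 1 + 1 → €43 + €3 + €3 = €49.

49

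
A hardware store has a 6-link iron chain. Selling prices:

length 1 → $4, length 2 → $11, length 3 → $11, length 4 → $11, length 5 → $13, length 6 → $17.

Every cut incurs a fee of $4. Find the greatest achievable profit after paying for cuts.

Consider every possible first cut. r[k] is the best of p[i]+r[k−i] over all sellable i≤k, charging 4 whenever i<k.
r[1] = 4
r[2] = max(4+4-4, 11+0) = 11
r[3] = max(4+11-4, 11+4-4, 11+0) = 11
r[4] = max(4+11-4, 11+11-4, 11+4-4, 11+0) = 18
r[5] = max(4+18-4, 11+11-4, 11+11-4, 11+4-4, 13+0) = 18
r[6] = max(4+18-4, 11+18-4, 11+11-4, 11+11-4, 13+4-4, 17+0) = 25
One optimal plan: pieces 2 + 2 + 2 (2 cuts) → $33 − $8 = $25.

25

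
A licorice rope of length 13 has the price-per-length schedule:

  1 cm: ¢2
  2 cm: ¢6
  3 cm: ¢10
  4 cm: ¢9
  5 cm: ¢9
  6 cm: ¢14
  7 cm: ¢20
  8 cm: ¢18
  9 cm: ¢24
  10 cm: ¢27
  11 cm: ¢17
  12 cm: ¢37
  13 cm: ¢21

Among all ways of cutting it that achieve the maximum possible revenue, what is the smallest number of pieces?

Build r[k] bottom-up: r[k] = max over allowed piece i of (p[i] + r[k−i]).
r[1] = 2
r[2] = max(2+2, 6+0) = 6
r[3] = max(2+6, 6+2, 10+0) = 10
r[4] = max(2+10, 6+6, 10+2, 9+0) = 12
r[5] = max(2+12, 6+10, 10+6, 9+2, 9+0) = 16
r[6] = max(2+16, 6+12, 10+10, 9+6, 9+2, 14+0) = 20
r[7] = max(2+20, 6+16, 10+12, …, 14+2, 20+0) = 22
r[8] = max(2+22, 6+20, 10+16, …, 20+2, 18+0) = 26
r[9] = max(2+26, 6+22, 10+20, …, 18+2, 24+0) = 30
r[10] = max(2+30, 6+26, 10+22, …, 24+2, 27+0) = 32
r[11] = max(2+32, 6+30, 10+26, …, 27+2, 17+0) = 36
r[12] = max(2+36, 6+32, 10+30, …, 17+2, 37+0) = 40
r[13] = max(2+40, 6+36, 10+32, …, 37+2, 21+0) = 42
Maximum revenue is ¢42.
Now minimize piece count subject to staying optimal: for each k, pieces[k] = 1 + min over i with p[i]+r[k−i]=r[k] of pieces[k−i].
pieces[10] = 4
pieces[11] = 4
pieces[12] = 4
pieces[13] = 5

5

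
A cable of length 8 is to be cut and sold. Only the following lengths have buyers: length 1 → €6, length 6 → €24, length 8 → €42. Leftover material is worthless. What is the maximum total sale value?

48

Build best[k] bottom-up: best[k] = max over allowed piece i of (p[i] + best[k−i]).
best[1] = 6
best[2] = 12  (first piece 1, then best[1]=6)
best[3] = 18  (first piece 1, then best[2]=12)
best[4] = 24  (first piece 1, then best[3]=18)
best[5] = 30  (first piece 1, then best[4]=24)
best[6] = 36  (first piece 1, then best[5]=30)
best[7] = 42  (first piece 1, then best[6]=36)
best[8] = 48  (first piece 1, then best[7]=42)
One optimal cutting: 1 + 1 + 1 + 1 + 1 + 1 + 1 + 1 → €48.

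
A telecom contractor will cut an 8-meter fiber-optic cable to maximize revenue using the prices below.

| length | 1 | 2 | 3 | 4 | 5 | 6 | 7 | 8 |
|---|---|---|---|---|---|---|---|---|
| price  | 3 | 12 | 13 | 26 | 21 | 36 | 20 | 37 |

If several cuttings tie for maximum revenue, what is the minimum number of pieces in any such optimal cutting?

2

Let r[k] be the best obtainable value from length k. For each k, try every first piece i and keep the best of price[i] + r[k−i].
r[1] = 3
r[2] = max(3+3, 12+0) = 12
r[3] = max(3+12, 12+3, 13+0) = 15
r[4] = max(3+15, 12+12, 13+3, 26+0) = 26
r[5] = max(3+26, 12+15, 13+12, 26+3, 21+0) = 29
r[6] = max(3+29, 12+26, 13+15, 26+12, 21+3, 36+0) = 38
r[7] = max(3+38, 12+29, 13+26, …, 36+3, 20+0) = 41
r[8] = max(3+41, 12+38, 13+29, …, 20+3, 37+0) = 52
Maximum revenue is $52.
Now minimize piece count subject to staying optimal: for each k, pieces[k] = 1 + min over i with p[i]+r[k−i]=r[k] of pieces[k−i].
pieces[5] = 2
pieces[6] = 2
pieces[7] = 3
pieces[8] = 2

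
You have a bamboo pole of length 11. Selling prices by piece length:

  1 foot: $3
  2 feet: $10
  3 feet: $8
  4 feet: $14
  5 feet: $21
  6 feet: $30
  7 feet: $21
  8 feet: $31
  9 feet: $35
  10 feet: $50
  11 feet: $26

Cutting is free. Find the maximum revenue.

53

Let best[k] be the best obtainable value from length k. For each k, try every first piece i and keep the best of price[i] + best[k−i].
best[1] = 3
best[2] = 10
best[3] = 13  (first piece 1, then best[2]=10)
best[4] = 20  (first piece 2, then best[2]=10)
best[5] = 23  (first piece 1, then best[4]=20)
best[6] = 30  (first piece 2, then best[4]=20)
best[7] = 33  (first piece 1, then best[6]=30)
best[8] = 40  (first piece 2, then best[6]=30)
best[9] = 43  (first piece 1, then best[8]=40)
best[10] = 50  (first piece 2, then best[8]=40)
best[11] = 53  (first piece 1, then best[10]=50)
One optimal cutting: 2 + 2 + 2 + 2 + 2 + 1 → $10 + $10 + $10 + $10 + $10 + $3 = $53.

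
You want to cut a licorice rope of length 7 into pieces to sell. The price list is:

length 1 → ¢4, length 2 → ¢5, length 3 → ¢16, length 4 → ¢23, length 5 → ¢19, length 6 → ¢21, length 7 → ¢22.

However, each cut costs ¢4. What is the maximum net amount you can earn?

Build v[k] bottom-up: v[k] = max over allowed piece i of (p[i] + v[k−i]) − 4 per cut.
v[1] = 4
v[2] = 5
v[3] = 16
v[4] = 23
v[5] = 23  (first piece 1, then v[4]=23)
v[6] = 28  (first piece 3, then v[3]=16)
v[7] = 35  (first piece 3, then v[4]=23)
One optimal plan: pieces 4 + 3 (1 cut) → ¢39 − ¢4 = ¢35.

35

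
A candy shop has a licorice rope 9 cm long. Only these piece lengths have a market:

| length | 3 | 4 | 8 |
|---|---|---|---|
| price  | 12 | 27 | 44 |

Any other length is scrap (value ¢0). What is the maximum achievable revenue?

Let r[k] be the best obtainable value from length k. For each k, try every first piece i and keep the best of price[i] + r[k−i].
r[1] = 0
r[2] = 0
r[3] = 12
r[4] = max(12+0, 27+0) = 27
r[5] = max(12+0, 27+0) = 27
r[6] = max(12+12, 27+0) = 27
r[7] = max(12+27, 27+12) = 39
r[8] = max(12+27, 27+27, 44+0) = 54
r[9] = max(12+27, 27+27, 44+0) = 54
One optimal cutting: pieces 4 + 4 with 1 cm of scrap → ¢54.

54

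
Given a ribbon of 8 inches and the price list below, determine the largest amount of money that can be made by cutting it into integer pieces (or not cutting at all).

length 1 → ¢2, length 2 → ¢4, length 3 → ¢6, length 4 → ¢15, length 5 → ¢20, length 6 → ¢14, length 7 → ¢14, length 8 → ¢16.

30

Consider every possible first cut. v[k] is the best of p[i]+v[k−i] over all sellable i≤k.
v[1] = 2
v[2] = max(2+2, 4+0) = 4
v[3] = max(2+4, 4+2, 6+0) = 6
v[4] = max(2+6, 4+4, 6+2, 15+0) = 15
v[5] = max(2+15, 4+6, 6+4, 15+2, 20+0) = 20
v[6] = max(2+20, 4+15, 6+6, 15+4, 20+2, 14+0) = 22
v[7] = max(2+22, 4+20, 6+15, …, 14+2, 14+0) = 24
v[8] = max(2+24, 4+22, 6+20, …, 14+2, 16+0) = 30
One optimal cutting: 4 + 4 → ¢15 + ¢15 = ¢30.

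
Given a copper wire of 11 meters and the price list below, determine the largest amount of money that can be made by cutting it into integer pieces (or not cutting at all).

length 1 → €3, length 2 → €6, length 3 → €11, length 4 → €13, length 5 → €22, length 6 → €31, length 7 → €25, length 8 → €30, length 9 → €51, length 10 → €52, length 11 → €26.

Let best[k] be the best obtainable value from length k. For each k, try every first piece i and keep the best of price[i] + best[k−i].
best[1] = 3
best[2] = max(3+3, 6+0) = 6
best[3] = max(3+6, 6+3, 11+0) = 11
best[4] = max(3+11, 6+6, 11+3, 13+0) = 14
best[5] = max(3+14, 6+11, 11+6, 13+3, 22+0) = 22
best[6] = max(3+22, 6+14, 11+11, 13+6, 22+3, 31+0) = 31
best[7] = max(3+31, 6+22, 11+14, …, 31+3, 25+0) = 34
best[8] = max(3+34, 6+31, 11+22, …, 25+3, 30+0) = 37
best[9] = max(3+37, 6+34, 11+31, …, 30+3, 51+0) = 51
best[10] = max(3+51, 6+37, 11+34, …, 51+3, 52+0) = 54
best[11] = max(3+54, 6+51, 11+37, …, 52+3, 26+0) = 57
One optimal cutting: 9 + 1 + 1 → €51 + €3 + €3 = €57.

57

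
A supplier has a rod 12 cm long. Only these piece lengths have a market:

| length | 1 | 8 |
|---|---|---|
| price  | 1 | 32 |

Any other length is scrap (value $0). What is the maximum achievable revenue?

Let best[k] be the best obtainable value from length k. For each k, try every first piece i and keep the best of price[i] + best[k−i].
best[1] = 1
best[2] = 2  (first piece 1, then best[1]=1)
best[3] = 3  (first piece 1, then best[2]=2)
best[4] = 4  (first piece 1, then best[3]=3)
best[5] = 5  (first piece 1, then best[4]=4)
best[6] = 6  (first piece 1, then best[5]=5)
best[7] = 7  (first piece 1, then best[6]=6)
best[8] = max(1+7, 32+0) = 32
best[9] = max(1+32, 32+1) = 33
best[10] = max(1+33, 32+2) = 34
best[11] = max(1+34, 32+3) = 35
best[12] = max(1+35, 32+4) = 36
One optimal cutting: 8 + 1 + 1 + 1 + 1 → $36.

36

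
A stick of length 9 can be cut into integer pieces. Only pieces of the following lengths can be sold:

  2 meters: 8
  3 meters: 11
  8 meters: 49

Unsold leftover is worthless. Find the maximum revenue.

49

Build f[k] bottom-up: f[k] = max over allowed piece i of (p[i] + f[k−i]).
f[1] = 0
f[2] = 8
f[3] = 11
f[4] = 16  (first piece 2, then f[2]=8)
f[5] = 19  (first piece 2, then f[3]=11)
f[6] = 24  (first piece 2, then f[4]=16)
f[7] = 27  (first piece 2, then f[5]=19)
f[8] = 49
f[9] = 49
One optimal cutting: pieces 8 with 1 meter of scrap → 49.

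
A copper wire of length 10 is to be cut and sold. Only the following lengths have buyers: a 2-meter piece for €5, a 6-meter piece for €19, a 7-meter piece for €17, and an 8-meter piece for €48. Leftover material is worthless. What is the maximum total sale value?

53

Consider every possible first cut. r[k] is the best of p[i]+r[k−i] over all sellable i≤k.
r[1] = 0
r[2] = 5
r[3] = 5
r[4] = 10  (first piece 2, then r[2]=5)
r[5] = 10
r[6] = max(5+10, 19+0) = 19
r[7] = max(5+10, 19+0, 17+0) = 19
r[8] = max(5+19, 19+5, 17+0, 48+0) = 48
r[9] = max(5+19, 19+5, 17+5, 48+0) = 48
r[10] = max(5+48, 19+10, 17+5, 48+5) = 53
One optimal cutting: 8 + 2 → €53.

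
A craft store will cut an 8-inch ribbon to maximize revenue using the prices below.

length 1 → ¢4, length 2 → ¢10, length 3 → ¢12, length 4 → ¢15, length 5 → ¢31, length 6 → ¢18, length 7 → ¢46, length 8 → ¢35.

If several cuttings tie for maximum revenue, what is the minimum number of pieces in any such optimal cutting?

2

Let r[k] be the best obtainable value from length k. For each k, try every first piece i and keep the best of price[i] + r[k−i].
r[1] = 4
r[2] = 10
r[3] = 14  (first piece 1, then r[2]=10)
r[4] = 20  (first piece 2, then r[2]=10)
r[5] = 31
r[6] = 35  (first piece 1, then r[5]=31)
r[7] = 46
r[8] = 50  (first piece 1, then r[7]=46)
Maximum revenue is ¢50.
Now minimize piece count subject to staying optimal: for each k, pieces[k] = 1 + min over i with p[i]+r[k−i]=r[k] of pieces[k−i].
pieces[5] = 1
pieces[6] = 2
pieces[7] = 1
pieces[8] = 2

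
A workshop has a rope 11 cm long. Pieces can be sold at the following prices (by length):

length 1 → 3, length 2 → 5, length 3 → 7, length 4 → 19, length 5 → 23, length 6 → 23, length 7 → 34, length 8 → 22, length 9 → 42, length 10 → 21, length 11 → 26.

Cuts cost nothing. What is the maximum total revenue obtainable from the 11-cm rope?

53

Consider every possible first cut. v[k] is the best of p[i]+v[k−i] over all sellable i≤k.
v[1] = 3
v[2] = 6  (first piece 1, then v[1]=3)
v[3] = 9  (first piece 1, then v[2]=6)
v[4] = 19
v[5] = 23
v[6] = 26  (first piece 1, then v[5]=23)
v[7] = 34
v[8] = 38  (first piece 4, then v[4]=19)
v[9] = 42  (first piece 4, then v[5]=23)
v[10] = 46  (first piece 5, then v[5]=23)
v[11] = 53  (first piece 4, then v[7]=34)
One optimal cutting: 7 + 4 → 34 + 19 = 53.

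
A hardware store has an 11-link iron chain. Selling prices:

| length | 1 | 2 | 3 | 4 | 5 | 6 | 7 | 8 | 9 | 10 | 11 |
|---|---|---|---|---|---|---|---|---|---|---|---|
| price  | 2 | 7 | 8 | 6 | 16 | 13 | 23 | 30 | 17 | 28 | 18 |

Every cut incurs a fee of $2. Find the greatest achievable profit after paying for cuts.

Build v[k] bottom-up: v[k] = max over allowed piece i of (p[i] + v[k−i]) − 2 per cut.
v[1] = 2
v[2] = max(2+2-2, 7+0) = 7
v[3] = max(2+7-2, 7+2-2, 8+0) = 8
v[4] = max(2+8-2, 7+7-2, 8+2-2, 6+0) = 12
v[5] = max(2+12-2, 7+8-2, 8+7-2, 6+2-2, 16+0) = 16
v[6] = max(2+16-2, 7+12-2, 8+8-2, 6+7-2, 16+2-2, 13+0) = 17
v[7] = max(2+17-2, 7+16-2, 8+12-2, …, 13+2-2, 23+0) = 23
v[8] = max(2+23-2, 7+17-2, 8+16-2, …, 23+2-2, 30+0) = 30
v[9] = max(2+30-2, 7+23-2, 8+17-2, …, 30+2-2, 17+0) = 30
v[10] = max(2+30-2, 7+30-2, 8+23-2, …, 17+2-2, 28+0) = 35
v[11] = max(2+35-2, 7+30-2, 8+30-2, …, 28+2-2, 18+0) = 36
One optimal plan: pieces 8 + 3 (1 cut) → $38 − $2 = $36.

36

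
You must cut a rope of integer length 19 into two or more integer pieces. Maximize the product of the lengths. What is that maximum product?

972

Let m[k] be the best product for length k (with at least one cut). For each first piece i, the rest contributes max(k−i, m[k−i]).
m[2] = 1×max(1,0) = 1×1 = 1
m[3] = max(1×2, 2×1) = 2
m[4] = max(1×3, 2×2, 3×1) = 4
m[5] = max(1×4, 2×3, 3×2, 4×1) = 6
m[6] = max(1×6, 2×4, 3×3, 4×2, 5×1) = 9
m[7] = max(1×9, 2×6, 3×4, 4×3, 5×2, 6×1) = 12
m[8] = max(1×12, 2×9, 3×6, …, 6×2, 7×1) = 18
m[9] = max(1×18, 2×12, 3×9, …, 7×2, 8×1) = 27
m[10] = max(1×27, 2×18, 3×12, …, 8×2, 9×1) = 36
m[11] = max(1×36, 2×27, 3×18, …, 9×2, 10×1) = 54
m[12] = max(1×54, 2×36, 3×27, …, 10×2, 11×1) = 81
m[13] = max(1×81, 2×54, 3×36, …, 11×2, 12×1) = 108
m[14] = max(1×108, 2×81, 3×54, …, 12×2, 13×1) = 162
m[15] = max(1×162, 2×108, 3×81, …, 13×2, 14×1) = 243
m[16] = max(1×243, 2×162, 3×108, …, 14×2, 15×1) = 324
m[17] = max(1×324, 2×243, 3×162, …, 15×2, 16×1) = 486
m[18] = max(1×486, 2×324, 3×243, …, 16×2, 17×1) = 729
m[19] = max(1×729, 2×486, 3×324, …, 17×2, 18×1) = 972
One optimal split: 3 + 3 + 3 + 3 + 3 + 2 + 2; product 3×3×3×3×3×2×2 = 972.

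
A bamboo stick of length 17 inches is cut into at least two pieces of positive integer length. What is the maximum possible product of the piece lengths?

486

Define prod[k] = max over 1≤i<k of i · max(k−i, prod[k−i]); the inner max lets the remainder stay uncut if that's better.
prod[2] = 1·max(1,0) = 1·1 = 1
prod[3] = 1·max(2,1) = 1·2 = 2
prod[4] = 2·max(2,1) = 2·2 = 4
prod[5] = 2·max(3,2) = 2·3 = 6
prod[6] = 3·max(3,2) = 3·3 = 9
prod[7] = 2·max(5,6) = 2·6 = 12
prod[8] = 2·max(6,9) = 2·9 = 18
prod[9] = 3·max(6,9) = 3·9 = 27
prod[10] = 2·max(8,18) = 2·18 = 36
prod[11] = 2·max(9,27) = 2·27 = 54
prod[12] = 3·max(9,27) = 3·27 = 81
prod[13] = 2·max(11,54) = 2·54 = 108
prod[14] = 2·max(12,81) = 2·81 = 162
prod[15] = 3·max(12,81) = 3·81 = 243
prod[16] = 2·max(14,162) = 2·162 = 324
prod[17] = 2·max(15,243) = 2·243 = 486
One optimal split: 3 + 3 + 3 + 3 + 3 + 2; product 3·3·3·3·3·2 = 486.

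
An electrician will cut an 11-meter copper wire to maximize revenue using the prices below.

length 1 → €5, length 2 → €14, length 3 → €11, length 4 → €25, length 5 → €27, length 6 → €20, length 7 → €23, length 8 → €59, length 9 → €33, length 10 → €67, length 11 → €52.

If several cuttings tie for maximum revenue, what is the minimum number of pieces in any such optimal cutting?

Build r[k] bottom-up: r[k] = max over allowed piece i of (p[i] + r[k−i]).
r[1] = 5
r[2] = max(5+5, 14+0) = 14
r[3] = max(5+14, 14+5, 11+0) = 19
r[4] = max(5+19, 14+14, 11+5, 25+0) = 28
r[5] = max(5+28, 14+19, 11+14, 25+5, 27+0) = 33
r[6] = max(5+33, 14+28, 11+19, 25+14, 27+5, 20+0) = 42
r[7] = max(5+42, 14+33, 11+28, …, 20+5, 23+0) = 47
r[8] = max(5+47, 14+42, 11+33, …, 23+5, 59+0) = 59
r[9] = max(5+59, 14+47, 11+42, …, 59+5, 33+0) = 64
r[10] = max(5+64, 14+59, 11+47, …, 33+5, 67+0) = 73
r[11] = max(5+73, 14+64, 11+59, …, 67+5, 52+0) = 78
Maximum revenue is €78.
Now minimize piece count subject to staying optimal: for each k, pieces[k] = 1 + min over i with p[i]+r[k−i]=r[k] of pieces[k−i].
pieces[8] = 1
pieces[9] = 2
pieces[10] = 2
pieces[11] = 3

3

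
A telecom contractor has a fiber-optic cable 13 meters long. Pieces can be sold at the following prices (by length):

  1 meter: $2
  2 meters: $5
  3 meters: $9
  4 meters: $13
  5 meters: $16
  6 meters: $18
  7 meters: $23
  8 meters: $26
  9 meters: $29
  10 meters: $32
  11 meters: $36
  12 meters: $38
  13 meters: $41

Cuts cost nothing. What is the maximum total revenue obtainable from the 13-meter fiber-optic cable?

42

Let v[k] be the best obtainable value from length k. For each k, try every first piece i and keep the best of price[i] + v[k−i].
v[1] = 2
v[2] = 5
v[3] = 9
v[4] = 13
v[5] = 16
v[6] = 18  (first piece 1, then v[5]=16)
v[7] = 23
v[8] = 26  (first piece 4, then v[4]=13)
v[9] = 29  (first piece 4, then v[5]=16)
v[10] = 32  (first piece 3, then v[7]=23)
v[11] = 36  (first piece 4, then v[7]=23)
v[12] = 39  (first piece 4, then v[8]=26)
v[13] = 42  (first piece 4, then v[9]=29)
One optimal cutting: 5 + 4 + 4 → $16 + $13 + $13 = $42.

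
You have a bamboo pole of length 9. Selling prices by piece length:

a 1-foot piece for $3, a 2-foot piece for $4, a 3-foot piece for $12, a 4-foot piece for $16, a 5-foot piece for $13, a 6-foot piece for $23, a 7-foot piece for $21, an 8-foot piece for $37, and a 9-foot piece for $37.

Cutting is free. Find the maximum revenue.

Build v[k] bottom-up: v[k] = max over allowed piece i of (p[i] + v[k−i]).
v[1] = 3
v[2] = 6  (first piece 1, then v[1]=3)
v[3] = 12
v[4] = 16
v[5] = 19  (first piece 1, then v[4]=16)
v[6] = 24  (first piece 3, then v[3]=12)
v[7] = 28  (first piece 3, then v[4]=16)
v[8] = 37
v[9] = 40  (first piece 1, then v[8]=37)
One optimal cutting: 8 + 1 → $37 + $3 = $40.

40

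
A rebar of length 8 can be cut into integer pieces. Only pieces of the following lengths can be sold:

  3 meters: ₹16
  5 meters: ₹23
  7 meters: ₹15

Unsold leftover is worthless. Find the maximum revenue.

Build r[k] bottom-up: r[k] = max over allowed piece i of (p[i] + r[k−i]).
r[1] = 0
r[2] = 0
r[3] = 16
r[4] = 16
r[5] = max(16+0, 23+0) = 23
r[6] = max(16+16, 23+0) = 32
r[7] = max(16+16, 23+0, 15+0) = 32
r[8] = max(16+23, 23+16, 15+0) = 39
One optimal cutting: 5 + 3 → ₹39.

39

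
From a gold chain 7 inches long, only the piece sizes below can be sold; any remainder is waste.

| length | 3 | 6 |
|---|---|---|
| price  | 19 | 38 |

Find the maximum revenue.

38

Build best[k] bottom-up: best[k] = max over allowed piece i of (p[i] + best[k−i]).
best[1] = 0
best[2] = 0
best[3] = 19
best[4] = 19
best[5] = 19
best[6] = 38  (first piece 3, then best[3]=19)
best[7] = 38
One optimal cutting: pieces 3 + 3 with 1 inch of scrap → $38.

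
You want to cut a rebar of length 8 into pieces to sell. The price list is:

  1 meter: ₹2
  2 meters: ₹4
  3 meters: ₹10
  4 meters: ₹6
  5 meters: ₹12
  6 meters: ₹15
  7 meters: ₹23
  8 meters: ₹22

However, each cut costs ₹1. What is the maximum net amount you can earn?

24

Consider every possible first cut. net[k] is the best of p[i]+net[k−i] over all sellable i≤k, charging 1 whenever i<k.
net[1] = 2
net[2] = max(2+2-1, 4+0) = 4
net[3] = max(2+4-1, 4+2-1, 10+0) = 10
net[4] = max(2+10-1, 4+4-1, 10+2-1, 6+0) = 11
net[5] = max(2+11-1, 4+10-1, 10+4-1, 6+2-1, 12+0) = 13
net[6] = max(2+13-1, 4+11-1, 10+10-1, 6+4-1, 12+2-1, 15+0) = 19
net[7] = max(2+19-1, 4+13-1, 10+11-1, …, 15+2-1, 23+0) = 23
net[8] = max(2+23-1, 4+19-1, 10+13-1, …, 23+2-1, 22+0) = 24
One optimal plan: pieces 7 + 1 (1 cut) → ₹25 − ₹1 = ₹24.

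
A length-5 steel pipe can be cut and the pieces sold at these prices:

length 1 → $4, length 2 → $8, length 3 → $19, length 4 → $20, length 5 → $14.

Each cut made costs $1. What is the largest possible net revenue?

26

Consider every possible first cut. net[k] is the best of p[i]+net[k−i] over all sellable i≤k, charging 1 whenever i<k.
net[1] = 4
net[2] = max(4+4-1, 8+0) = 8
net[3] = max(4+8-1, 8+4-1, 19+0) = 19
net[4] = max(4+19-1, 8+8-1, 19+4-1, 20+0) = 22
net[5] = max(4+22-1, 8+19-1, 19+8-1, 20+4-1, 14+0) = 26
One optimal plan: pieces 3 + 2 (1 cut) → $27 − $1 = $26.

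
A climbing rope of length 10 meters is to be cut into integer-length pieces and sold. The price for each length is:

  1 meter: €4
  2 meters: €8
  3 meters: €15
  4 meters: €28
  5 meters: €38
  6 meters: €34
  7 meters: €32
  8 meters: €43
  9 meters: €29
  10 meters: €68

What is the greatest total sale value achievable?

Let r[k] be the best obtainable value from length k. For each k, try every first piece i and keep the best of price[i] + r[k−i].
r[1] = 4
r[2] = max(4+4, 8+0) = 8
r[3] = max(4+8, 8+4, 15+0) = 15
r[4] = max(4+15, 8+8, 15+4, 28+0) = 28
r[5] = max(4+28, 8+15, 15+8, 28+4, 38+0) = 38
r[6] = max(4+38, 8+28, 15+15, 28+8, 38+4, 34+0) = 42
r[7] = max(4+42, 8+38, 15+28, …, 34+4, 32+0) = 46
r[8] = max(4+46, 8+42, 15+38, …, 32+4, 43+0) = 56
r[9] = max(4+56, 8+46, 15+42, …, 43+4, 29+0) = 66
r[10] = max(4+66, 8+56, 15+46, …, 29+4, 68+0) = 76
One optimal cutting: 5 + 5 → €38 + €38 = €76.

76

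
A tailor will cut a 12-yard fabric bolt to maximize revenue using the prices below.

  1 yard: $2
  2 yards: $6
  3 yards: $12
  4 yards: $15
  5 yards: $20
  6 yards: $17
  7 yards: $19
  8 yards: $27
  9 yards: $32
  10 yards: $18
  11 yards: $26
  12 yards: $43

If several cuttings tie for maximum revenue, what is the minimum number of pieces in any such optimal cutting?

Build r[k] bottom-up: r[k] = max over allowed piece i of (p[i] + r[k−i]).
r[1] = 2
r[2] = max(2+2, 6+0) = 6
r[3] = max(2+6, 6+2, 12+0) = 12
r[4] = max(2+12, 6+6, 12+2, 15+0) = 15
r[5] = max(2+15, 6+12, 12+6, 15+2, 20+0) = 20
r[6] = max(2+20, 6+15, 12+12, 15+6, 20+2, 17+0) = 24
r[7] = max(2+24, 6+20, 12+15, …, 17+2, 19+0) = 27
r[8] = max(2+27, 6+24, 12+20, …, 19+2, 27+0) = 32
r[9] = max(2+32, 6+27, 12+24, …, 27+2, 32+0) = 36
r[10] = max(2+36, 6+32, 12+27, …, 32+2, 18+0) = 40
r[11] = max(2+40, 6+36, 12+32, …, 18+2, 26+0) = 44
r[12] = max(2+44, 6+40, 12+36, …, 26+2, 43+0) = 48
Maximum revenue is $48.
Now minimize piece count subject to staying optimal: for each k, pieces[k] = 1 + min over i with p[i]+r[k−i]=r[k] of pieces[k−i].
pieces[9] = 3
pieces[10] = 2
pieces[11] = 3
pieces[12] = 4

4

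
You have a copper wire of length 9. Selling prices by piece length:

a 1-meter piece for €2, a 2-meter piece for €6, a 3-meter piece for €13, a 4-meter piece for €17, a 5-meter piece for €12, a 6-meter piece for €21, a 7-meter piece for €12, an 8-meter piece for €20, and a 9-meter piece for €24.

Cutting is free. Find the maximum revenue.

Let v[k] be the best obtainable value from length k. For each k, try every first piece i and keep the best of price[i] + v[k−i].
v[1] = 2
v[2] = max(2+2, 6+0) = 6
v[3] = max(2+6, 6+2, 13+0) = 13
v[4] = max(2+13, 6+6, 13+2, 17+0) = 17
v[5] = max(2+17, 6+13, 13+6, 17+2, 12+0) = 19
v[6] = max(2+19, 6+17, 13+13, 17+6, 12+2, 21+0) = 26
v[7] = max(2+26, 6+19, 13+17, …, 21+2, 12+0) = 30
v[8] = max(2+30, 6+26, 13+19, …, 12+2, 20+0) = 34
v[9] = max(2+34, 6+30, 13+26, …, 20+2, 24+0) = 39
One optimal cutting: 3 + 3 + 3 → €13 + €13 + €13 = €39.

39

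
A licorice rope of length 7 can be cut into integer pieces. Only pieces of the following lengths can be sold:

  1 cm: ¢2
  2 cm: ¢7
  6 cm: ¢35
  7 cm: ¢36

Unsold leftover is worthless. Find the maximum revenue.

Consider every possible first cut. r[k] is the best of p[i]+r[k−i] over all sellable i≤k.
r[1] = 2
r[2] = max(2+2, 7+0) = 7
r[3] = max(2+7, 7+2) = 9
r[4] = max(2+9, 7+7) = 14
r[5] = max(2+14, 7+9) = 16
r[6] = max(2+16, 7+14, 35+0) = 35
r[7] = max(2+35, 7+16, 35+2, 36+0) = 37
One optimal cutting: 6 + 1 → ¢37.

37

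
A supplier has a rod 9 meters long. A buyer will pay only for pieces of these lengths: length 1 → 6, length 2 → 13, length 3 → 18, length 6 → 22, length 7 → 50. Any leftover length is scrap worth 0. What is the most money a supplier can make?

63

Build best[k] bottom-up: best[k] = max over allowed piece i of (p[i] + best[k−i]).
best[1] = 6
best[2] = 13
best[3] = 19  (first piece 1, then best[2]=13)
best[4] = 26  (first piece 2, then best[2]=13)
best[5] = 32  (first piece 1, then best[4]=26)
best[6] = 39  (first piece 2, then best[4]=26)
best[7] = 50
best[8] = 56  (first piece 1, then best[7]=50)
best[9] = 63  (first piece 2, then best[7]=50)
One optimal cutting: 7 + 2 → 63.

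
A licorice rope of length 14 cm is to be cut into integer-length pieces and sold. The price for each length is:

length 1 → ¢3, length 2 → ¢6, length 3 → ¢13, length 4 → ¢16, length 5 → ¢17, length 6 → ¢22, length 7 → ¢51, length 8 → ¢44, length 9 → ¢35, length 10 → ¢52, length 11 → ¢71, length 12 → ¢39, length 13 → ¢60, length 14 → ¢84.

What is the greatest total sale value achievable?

Consider every possible first cut. best[k] is the best of p[i]+best[k−i] over all sellable i≤k.
best[1] = 3
best[2] = 6  (first piece 1, then best[1]=3)
best[3] = 13
best[4] = 16  (first piece 1, then best[3]=13)
best[5] = 19  (first piece 1, then best[4]=16)
best[6] = 26  (first piece 3, then best[3]=13)
best[7] = 51
best[8] = 54  (first piece 1, then best[7]=51)
best[9] = 57  (first piece 1, then best[8]=54)
best[10] = 64  (first piece 3, then best[7]=51)
best[11] = 71
best[12] = 74  (first piece 1, then best[11]=71)
best[13] = 77  (first piece 1, then best[12]=74)
best[14] = 102  (first piece 7, then best[7]=51)
One optimal cutting: 7 + 7 → ¢51 + ¢51 = ¢102.

102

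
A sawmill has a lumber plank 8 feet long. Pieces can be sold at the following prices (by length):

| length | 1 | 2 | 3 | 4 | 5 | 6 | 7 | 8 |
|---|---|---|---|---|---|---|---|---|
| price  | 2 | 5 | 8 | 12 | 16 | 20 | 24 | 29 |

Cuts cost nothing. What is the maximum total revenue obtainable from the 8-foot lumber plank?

Let R[k] be the best obtainable value from length k. For each k, try every first piece i and keep the best of price[i] + R[k−i].
R[1] = 2
R[2] = 5
R[3] = 8
R[4] = 12
R[5] = 16
R[6] = 20
R[7] = 24
R[8] = 29
Best is to sell the whole 8-foot piece uncut for $29.

29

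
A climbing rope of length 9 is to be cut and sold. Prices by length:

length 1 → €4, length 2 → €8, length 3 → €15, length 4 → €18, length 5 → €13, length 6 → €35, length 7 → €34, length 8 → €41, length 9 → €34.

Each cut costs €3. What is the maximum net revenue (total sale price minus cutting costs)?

47

Consider every possible first cut. v[k] is the best of p[i]+v[k−i] over all sellable i≤k, charging 3 whenever i<k.
v[1] = 4
v[2] = max(4+4-3, 8+0) = 8
v[3] = max(4+8-3, 8+4-3, 15+0) = 15
v[4] = max(4+15-3, 8+8-3, 15+4-3, 18+0) = 18
v[5] = max(4+18-3, 8+15-3, 15+8-3, 18+4-3, 13+0) = 20
v[6] = max(4+20-3, 8+18-3, 15+15-3, 18+8-3, 13+4-3, 35+0) = 35
v[7] = max(4+35-3, 8+20-3, 15+18-3, …, 35+4-3, 34+0) = 36
v[8] = max(4+36-3, 8+35-3, 15+20-3, …, 34+4-3, 41+0) = 41
v[9] = max(4+41-3, 8+36-3, 15+35-3, …, 41+4-3, 34+0) = 47
One optimal plan: pieces 6 + 3 (1 cut) → €50 − €3 = €47.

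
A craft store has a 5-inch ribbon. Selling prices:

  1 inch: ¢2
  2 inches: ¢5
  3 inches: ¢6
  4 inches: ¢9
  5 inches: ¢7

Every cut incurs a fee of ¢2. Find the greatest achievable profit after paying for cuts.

9

Consider every possible first cut. v[k] is the best of p[i]+v[k−i] over all sellable i≤k, charging 2 whenever i<k.
v[1] = 2
v[2] = 5
v[3] = 6
v[4] = 9
v[5] = 9  (first piece 1, then v[4]=9)
One optimal plan: pieces 4 + 1 (1 cut) → ¢11 − ¢2 = ¢9.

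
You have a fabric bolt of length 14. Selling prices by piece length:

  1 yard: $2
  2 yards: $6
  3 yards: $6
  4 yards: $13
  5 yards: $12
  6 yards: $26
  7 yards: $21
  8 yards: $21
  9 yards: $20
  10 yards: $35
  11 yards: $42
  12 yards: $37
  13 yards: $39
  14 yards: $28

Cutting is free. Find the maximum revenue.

Consider every possible first cut. best[k] is the best of p[i]+best[k−i] over all sellable i≤k.
best[1] = 2
best[2] = 6
best[3] = 8  (first piece 1, then best[2]=6)
best[4] = 13
best[5] = 15  (first piece 1, then best[4]=13)
best[6] = 26
best[7] = 28  (first piece 1, then best[6]=26)
best[8] = 32  (first piece 2, then best[6]=26)
best[9] = 34  (first piece 1, then best[8]=32)
best[10] = 39  (first piece 4, then best[6]=26)
best[11] = 42
best[12] = 52  (first piece 6, then best[6]=26)
best[13] = 54  (first piece 1, then best[12]=52)
best[14] = 58  (first piece 2, then best[12]=52)
One optimal cutting: 6 + 6 + 2 → $26 + $26 + $6 = $58.

58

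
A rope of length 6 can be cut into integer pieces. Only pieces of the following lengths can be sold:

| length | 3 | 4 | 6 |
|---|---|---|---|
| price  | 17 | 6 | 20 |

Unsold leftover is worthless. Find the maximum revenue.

34

Let f[k] be the best obtainable value from length k. For each k, try every first piece i and keep the best of price[i] + f[k−i].
f[1] = 0
f[2] = 0
f[3] = 17
f[4] = 17
f[5] = 17
f[6] = 34  (first piece 3, then f[3]=17)
One optimal cutting: 3 + 3 → €34.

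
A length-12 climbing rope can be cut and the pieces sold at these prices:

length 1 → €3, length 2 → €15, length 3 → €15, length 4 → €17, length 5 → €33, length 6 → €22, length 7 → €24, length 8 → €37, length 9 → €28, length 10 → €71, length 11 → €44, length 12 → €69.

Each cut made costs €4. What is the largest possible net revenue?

82

Let r[k] be the best obtainable value from length k. For each k, try every first piece i and keep the best of price[i] + r[k−i] minus the 4 cut fee when i<k.
r[1] = 3
r[2] = max(3+3-4, 15+0) = 15
r[3] = max(3+15-4, 15+3-4, 15+0) = 15
r[4] = max(3+15-4, 15+15-4, 15+3-4, 17+0) = 26
r[5] = max(3+26-4, 15+15-4, 15+15-4, 17+3-4, 33+0) = 33
r[6] = max(3+33-4, 15+26-4, 15+15-4, 17+15-4, 33+3-4, 22+0) = 37
r[7] = max(3+37-4, 15+33-4, 15+26-4, …, 22+3-4, 24+0) = 44
r[8] = max(3+44-4, 15+37-4, 15+33-4, …, 24+3-4, 37+0) = 48
r[9] = max(3+48-4, 15+44-4, 15+37-4, …, 37+3-4, 28+0) = 55
r[10] = max(3+55-4, 15+48-4, 15+44-4, …, 28+3-4, 71+0) = 71
r[11] = max(3+71-4, 15+55-4, 15+48-4, …, 71+3-4, 44+0) = 70
r[12] = max(3+70-4, 15+71-4, 15+55-4, …, 44+3-4, 69+0) = 82
One optimal plan: pieces 10 + 2 (1 cut) → €86 − €4 = €82.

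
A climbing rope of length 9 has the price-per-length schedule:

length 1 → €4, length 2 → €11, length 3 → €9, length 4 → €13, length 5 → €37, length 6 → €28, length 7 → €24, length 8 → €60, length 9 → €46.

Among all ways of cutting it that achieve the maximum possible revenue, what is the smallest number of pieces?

2

Build r[k] bottom-up: r[k] = max over allowed piece i of (p[i] + r[k−i]).
r[1] = 4
r[2] = max(4+4, 11+0) = 11
r[3] = max(4+11, 11+4, 9+0) = 15
r[4] = max(4+15, 11+11, 9+4, 13+0) = 22
r[5] = max(4+22, 11+15, 9+11, 13+4, 37+0) = 37
r[6] = max(4+37, 11+22, 9+15, 13+11, 37+4, 28+0) = 41
r[7] = max(4+41, 11+37, 9+22, …, 28+4, 24+0) = 48
r[8] = max(4+48, 11+41, 9+37, …, 24+4, 60+0) = 60
r[9] = max(4+60, 11+48, 9+41, …, 60+4, 46+0) = 64
Maximum revenue is €64.
Now minimize piece count subject to staying optimal: for each k, pieces[k] = 1 + min over i with p[i]+r[k−i]=r[k] of pieces[k−i].
pieces[6] = 2
pieces[7] = 2
pieces[8] = 1
pieces[9] = 2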